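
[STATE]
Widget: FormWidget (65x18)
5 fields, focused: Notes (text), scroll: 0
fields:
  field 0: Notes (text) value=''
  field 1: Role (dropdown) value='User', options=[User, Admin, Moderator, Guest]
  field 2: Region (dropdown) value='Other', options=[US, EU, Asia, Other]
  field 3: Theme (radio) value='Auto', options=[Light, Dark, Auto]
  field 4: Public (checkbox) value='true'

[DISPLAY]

> Notes:      [                                                 ]
  Role:       [User                                            ▼]
  Region:     [Other                                           ▼]
  Theme:      ( ) Light  ( ) Dark  (●) Auto                      
  Public:     [x]                                                
                                                                 
                                                                 
                                                                 
                                                                 
                                                                 
                                                                 
                                                                 
                                                                 
                                                                 
                                                                 
                                                                 
                                                                 
                                                                 


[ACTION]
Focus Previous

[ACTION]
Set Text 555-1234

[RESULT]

  Notes:      [                                                 ]
  Role:       [User                                            ▼]
  Region:     [Other                                           ▼]
  Theme:      ( ) Light  ( ) Dark  (●) Auto                      
> Public:     [x]                                                
                                                                 
                                                                 
                                                                 
                                                                 
                                                                 
                                                                 
                                                                 
                                                                 
                                                                 
                                                                 
                                                                 
                                                                 
                                                                 


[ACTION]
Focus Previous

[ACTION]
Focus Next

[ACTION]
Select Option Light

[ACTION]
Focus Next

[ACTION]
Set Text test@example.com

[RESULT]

> Notes:      [test@example.com                                 ]
  Role:       [User                                            ▼]
  Region:     [Other                                           ▼]
  Theme:      ( ) Light  ( ) Dark  (●) Auto                      
  Public:     [x]                                                
                                                                 
                                                                 
                                                                 
                                                                 
                                                                 
                                                                 
                                                                 
                                                                 
                                                                 
                                                                 
                                                                 
                                                                 
                                                                 


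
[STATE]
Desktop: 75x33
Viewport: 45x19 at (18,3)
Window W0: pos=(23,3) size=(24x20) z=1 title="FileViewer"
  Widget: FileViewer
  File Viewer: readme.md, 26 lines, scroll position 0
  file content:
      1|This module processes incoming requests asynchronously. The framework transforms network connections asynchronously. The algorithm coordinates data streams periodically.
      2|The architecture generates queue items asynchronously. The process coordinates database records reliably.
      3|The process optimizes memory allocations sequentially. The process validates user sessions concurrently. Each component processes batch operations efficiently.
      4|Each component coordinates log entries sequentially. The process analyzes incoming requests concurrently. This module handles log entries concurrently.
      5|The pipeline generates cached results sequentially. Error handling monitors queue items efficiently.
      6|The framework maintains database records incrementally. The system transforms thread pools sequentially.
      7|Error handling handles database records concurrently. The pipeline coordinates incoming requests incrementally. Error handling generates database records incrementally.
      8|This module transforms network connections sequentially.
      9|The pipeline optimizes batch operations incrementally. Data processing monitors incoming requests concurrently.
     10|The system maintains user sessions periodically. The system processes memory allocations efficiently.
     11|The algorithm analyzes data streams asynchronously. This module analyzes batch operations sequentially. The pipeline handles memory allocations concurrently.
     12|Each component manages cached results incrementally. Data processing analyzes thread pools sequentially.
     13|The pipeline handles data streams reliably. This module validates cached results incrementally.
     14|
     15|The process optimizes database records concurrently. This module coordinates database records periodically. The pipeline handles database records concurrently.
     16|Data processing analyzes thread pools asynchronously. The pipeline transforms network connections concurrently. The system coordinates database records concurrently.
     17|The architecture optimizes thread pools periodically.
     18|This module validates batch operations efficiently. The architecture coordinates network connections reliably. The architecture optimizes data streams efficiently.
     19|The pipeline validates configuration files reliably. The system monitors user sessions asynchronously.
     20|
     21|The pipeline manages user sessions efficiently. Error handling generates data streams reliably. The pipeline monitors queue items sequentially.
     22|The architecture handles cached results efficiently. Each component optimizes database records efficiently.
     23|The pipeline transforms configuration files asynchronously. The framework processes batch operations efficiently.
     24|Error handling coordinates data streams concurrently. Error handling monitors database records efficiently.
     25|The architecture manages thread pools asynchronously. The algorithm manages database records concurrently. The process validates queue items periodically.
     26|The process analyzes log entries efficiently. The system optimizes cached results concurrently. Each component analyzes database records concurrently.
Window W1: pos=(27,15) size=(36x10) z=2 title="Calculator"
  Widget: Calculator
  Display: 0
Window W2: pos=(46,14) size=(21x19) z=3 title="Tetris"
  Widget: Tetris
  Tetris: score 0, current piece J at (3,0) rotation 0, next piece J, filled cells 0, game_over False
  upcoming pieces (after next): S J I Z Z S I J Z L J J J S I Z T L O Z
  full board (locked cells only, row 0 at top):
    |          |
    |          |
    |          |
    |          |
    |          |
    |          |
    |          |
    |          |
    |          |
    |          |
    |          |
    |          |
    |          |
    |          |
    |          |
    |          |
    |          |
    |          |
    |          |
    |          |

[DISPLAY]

     ┏━━━━━━━━━━━━━━━━━━━━━━┓                
     ┃ FileViewer           ┃                
     ┠──────────────────────┨                
     ┃This module processes▲┃                
     ┃The architecture gene█┃                
     ┃The process optimizes░┃                
     ┃Each component coordi░┃                
     ┃The pipeline generate░┃                
     ┃The framework maintai░┃                
     ┃Error handling handle░┃                
     ┃This module transform░┃                
     ┃The pipeline optimize░┏━━━━━━━━━━━━━━━━
     ┃The┏━━━━━━━━━━━━━━━━━━┃ Tetris         
     ┃The┃ Calculator       ┠────────────────
     ┃Eac┠──────────────────┃          │Next:
     ┃The┃                  ┃          │█    
     ┃   ┃┌───┬───┬───┬───┐ ┃          │███  
     ┃The┃│ 7 │ 8 │ 9 │ ÷ │ ┃          │     
     ┃Dat┃├───┼───┼───┼───┤ ┃          │     


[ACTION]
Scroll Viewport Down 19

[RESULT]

     ┃The pipeline optimize░┏━━━━━━━━━━━━━━━━
     ┃The┏━━━━━━━━━━━━━━━━━━┃ Tetris         
     ┃The┃ Calculator       ┠────────────────
     ┃Eac┠──────────────────┃          │Next:
     ┃The┃                  ┃          │█    
     ┃   ┃┌───┬───┬───┬───┐ ┃          │███  
     ┃The┃│ 7 │ 8 │ 9 │ ÷ │ ┃          │     
     ┃Dat┃├───┼───┼───┼───┤ ┃          │     
     ┗━━━┃│ 4 │ 5 │ 6 │ × │ ┃          │     
         ┃└───┴───┴───┴───┘ ┃          │Score
         ┗━━━━━━━━━━━━━━━━━━┃          │0    
                            ┃          │     
                            ┃          │     
                            ┃          │     
                            ┃          │     
                            ┃          │     
                            ┃          │     
                            ┃          │     
                            ┗━━━━━━━━━━━━━━━━


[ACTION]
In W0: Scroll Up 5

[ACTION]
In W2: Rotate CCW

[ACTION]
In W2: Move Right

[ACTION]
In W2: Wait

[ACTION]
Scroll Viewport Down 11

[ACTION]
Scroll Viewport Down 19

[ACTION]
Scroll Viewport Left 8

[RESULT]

             ┃The pipeline optimize░┏━━━━━━━━
             ┃The┏━━━━━━━━━━━━━━━━━━┃ Tetris 
             ┃The┃ Calculator       ┠────────
             ┃Eac┠──────────────────┃        
             ┃The┃                  ┃        
             ┃   ┃┌───┬───┬───┬───┐ ┃        
             ┃The┃│ 7 │ 8 │ 9 │ ÷ │ ┃        
             ┃Dat┃├───┼───┼───┼───┤ ┃        
             ┗━━━┃│ 4 │ 5 │ 6 │ × │ ┃        
                 ┃└───┴───┴───┴───┘ ┃        
                 ┗━━━━━━━━━━━━━━━━━━┃        
                                    ┃        
                                    ┃        
                                    ┃        
                                    ┃        
                                    ┃        
                                    ┃        
                                    ┃        
                                    ┗━━━━━━━━


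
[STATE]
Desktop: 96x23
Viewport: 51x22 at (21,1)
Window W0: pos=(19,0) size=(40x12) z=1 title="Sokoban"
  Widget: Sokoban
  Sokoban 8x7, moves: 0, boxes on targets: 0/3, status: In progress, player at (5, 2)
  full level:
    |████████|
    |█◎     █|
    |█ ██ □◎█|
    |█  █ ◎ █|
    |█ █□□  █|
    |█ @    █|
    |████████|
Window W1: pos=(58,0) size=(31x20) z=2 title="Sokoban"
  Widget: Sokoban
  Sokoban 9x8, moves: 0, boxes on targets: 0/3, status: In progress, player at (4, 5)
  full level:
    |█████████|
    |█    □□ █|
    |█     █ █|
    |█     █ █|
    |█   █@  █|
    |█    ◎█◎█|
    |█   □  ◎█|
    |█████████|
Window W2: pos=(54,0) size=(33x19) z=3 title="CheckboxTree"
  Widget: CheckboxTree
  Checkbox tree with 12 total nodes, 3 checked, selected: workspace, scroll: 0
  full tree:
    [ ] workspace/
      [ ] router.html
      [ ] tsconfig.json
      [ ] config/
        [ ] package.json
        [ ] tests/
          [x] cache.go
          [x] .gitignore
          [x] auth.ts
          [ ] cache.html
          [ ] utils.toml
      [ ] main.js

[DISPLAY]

Sokoban                          ┃ CheckboxTree    
─────────────────────────────────┠─────────────────
███████                          ┃>[-] workspace/  
◎     █                          ┃   [ ] router.htm
 ██ □◎█                          ┃   [ ] tsconfig.j
  █ ◎ █                          ┃   [-] config/   
 █□□  █                          ┃     [ ] package.
 @    █                          ┃     [-] tests/  
███████                          ┃       [x] cache.
oves: 0  0/3                     ┃       [x] .gitig
━━━━━━━━━━━━━━━━━━━━━━━━━━━━━━━━━┃       [x] auth.t
                                 ┃       [ ] cache.
                                 ┃       [ ] utils.
                                 ┃   [ ] main.js   
                                 ┃                 
                                 ┃                 
                                 ┃                 
                                 ┗━━━━━━━━━━━━━━━━━
                                     ┗━━━━━━━━━━━━━
                                                   
                                                   
                                                   


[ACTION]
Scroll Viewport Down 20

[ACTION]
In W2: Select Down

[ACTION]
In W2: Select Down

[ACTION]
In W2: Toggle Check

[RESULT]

Sokoban                          ┃ CheckboxTree    
─────────────────────────────────┠─────────────────
███████                          ┃ [-] workspace/  
◎     █                          ┃   [ ] router.htm
 ██ □◎█                          ┃>  [x] tsconfig.j
  █ ◎ █                          ┃   [-] config/   
 █□□  █                          ┃     [ ] package.
 @    █                          ┃     [-] tests/  
███████                          ┃       [x] cache.
oves: 0  0/3                     ┃       [x] .gitig
━━━━━━━━━━━━━━━━━━━━━━━━━━━━━━━━━┃       [x] auth.t
                                 ┃       [ ] cache.
                                 ┃       [ ] utils.
                                 ┃   [ ] main.js   
                                 ┃                 
                                 ┃                 
                                 ┃                 
                                 ┗━━━━━━━━━━━━━━━━━
                                     ┗━━━━━━━━━━━━━
                                                   
                                                   
                                                   


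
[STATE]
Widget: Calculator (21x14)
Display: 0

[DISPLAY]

                    0
┌───┬───┬───┬───┐    
│ 7 │ 8 │ 9 │ ÷ │    
├───┼───┼───┼───┤    
│ 4 │ 5 │ 6 │ × │    
├───┼───┼───┼───┤    
│ 1 │ 2 │ 3 │ - │    
├───┼───┼───┼───┤    
│ 0 │ . │ = │ + │    
├───┼───┼───┼───┤    
│ C │ MC│ MR│ M+│    
└───┴───┴───┴───┘    
                     
                     


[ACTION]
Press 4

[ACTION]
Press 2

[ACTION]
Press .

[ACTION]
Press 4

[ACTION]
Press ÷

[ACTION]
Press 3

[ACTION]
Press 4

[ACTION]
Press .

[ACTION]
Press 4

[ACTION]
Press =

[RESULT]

           1.23255814
┌───┬───┬───┬───┐    
│ 7 │ 8 │ 9 │ ÷ │    
├───┼───┼───┼───┤    
│ 4 │ 5 │ 6 │ × │    
├───┼───┼───┼───┤    
│ 1 │ 2 │ 3 │ - │    
├───┼───┼───┼───┤    
│ 0 │ . │ = │ + │    
├───┼───┼───┼───┤    
│ C │ MC│ MR│ M+│    
└───┴───┴───┴───┘    
                     
                     


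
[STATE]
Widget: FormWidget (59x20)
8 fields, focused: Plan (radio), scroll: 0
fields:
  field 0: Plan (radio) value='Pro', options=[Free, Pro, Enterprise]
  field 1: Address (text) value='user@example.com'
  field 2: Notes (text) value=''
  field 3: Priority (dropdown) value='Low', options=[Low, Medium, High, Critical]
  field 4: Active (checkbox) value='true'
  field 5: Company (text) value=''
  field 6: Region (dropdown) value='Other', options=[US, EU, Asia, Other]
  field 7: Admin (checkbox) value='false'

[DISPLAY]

> Plan:       ( ) Free  (●) Pro  ( ) Enterprise            
  Address:    [user@example.com                           ]
  Notes:      [                                           ]
  Priority:   [Low                                       ▼]
  Active:     [x]                                          
  Company:    [                                           ]
  Region:     [Other                                     ▼]
  Admin:      [ ]                                          
                                                           
                                                           
                                                           
                                                           
                                                           
                                                           
                                                           
                                                           
                                                           
                                                           
                                                           
                                                           


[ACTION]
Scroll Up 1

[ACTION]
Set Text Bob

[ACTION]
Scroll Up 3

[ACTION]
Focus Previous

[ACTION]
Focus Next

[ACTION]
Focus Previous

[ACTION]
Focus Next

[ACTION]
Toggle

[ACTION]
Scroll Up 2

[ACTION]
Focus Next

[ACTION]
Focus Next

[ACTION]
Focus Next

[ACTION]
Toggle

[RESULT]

  Plan:       ( ) Free  (●) Pro  ( ) Enterprise            
  Address:    [user@example.com                           ]
  Notes:      [                                           ]
> Priority:   [Low                                       ▼]
  Active:     [x]                                          
  Company:    [                                           ]
  Region:     [Other                                     ▼]
  Admin:      [ ]                                          
                                                           
                                                           
                                                           
                                                           
                                                           
                                                           
                                                           
                                                           
                                                           
                                                           
                                                           
                                                           


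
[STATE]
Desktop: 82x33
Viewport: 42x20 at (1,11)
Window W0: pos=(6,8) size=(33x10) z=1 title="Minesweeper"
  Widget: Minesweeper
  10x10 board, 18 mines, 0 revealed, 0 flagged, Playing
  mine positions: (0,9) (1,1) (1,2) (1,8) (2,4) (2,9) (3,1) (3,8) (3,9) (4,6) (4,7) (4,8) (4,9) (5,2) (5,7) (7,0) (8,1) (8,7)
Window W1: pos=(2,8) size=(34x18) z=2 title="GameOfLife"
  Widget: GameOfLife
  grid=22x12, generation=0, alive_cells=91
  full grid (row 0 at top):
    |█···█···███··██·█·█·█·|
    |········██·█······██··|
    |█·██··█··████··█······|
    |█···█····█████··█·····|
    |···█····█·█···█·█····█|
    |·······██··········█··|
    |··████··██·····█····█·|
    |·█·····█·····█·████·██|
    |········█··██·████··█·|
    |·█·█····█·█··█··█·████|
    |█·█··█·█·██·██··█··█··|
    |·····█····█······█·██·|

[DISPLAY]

 ┃Gen: 0                          ┃  ┃    
 ┃█···█···███··██·█·█·█·          ┃  ┃    
 ┃········██·█······██··          ┃  ┃    
 ┃█·██··█··████··█······          ┃  ┃    
 ┃█···█····█████··█·····          ┃  ┃    
 ┃···█····█·█···█·█····█          ┃  ┃    
 ┃·······██··········█··          ┃━━┛    
 ┃··████··██·····█····█·          ┃       
 ┃·█·····█·····█·████·██          ┃       
 ┃········█··██·████··█·          ┃       
 ┃·█·█····█·█··█··█·████          ┃       
 ┃█·█··█·█·██·██··█··█··          ┃       
 ┃·····█····█······█·██·          ┃       
 ┃                                ┃       
 ┗━━━━━━━━━━━━━━━━━━━━━━━━━━━━━━━━┛       
                                          
                                          
                                          
                                          
                                          


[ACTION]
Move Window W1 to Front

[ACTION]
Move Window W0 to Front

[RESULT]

 ┃Gen┃■■■■■■■■■■                     ┃    
 ┃█··┃■■■■■■■■■■                     ┃    
 ┃···┃■■■■■■■■■■                     ┃    
 ┃█·█┃■■■■■■■■■■                     ┃    
 ┃█··┃■■■■■■■■■■                     ┃    
 ┃···┃■■■■■■■■■■                     ┃    
 ┃···┗━━━━━━━━━━━━━━━━━━━━━━━━━━━━━━━┛    
 ┃··████··██·····█····█·          ┃       
 ┃·█·····█·····█·████·██          ┃       
 ┃········█··██·████··█·          ┃       
 ┃·█·█····█·█··█··█·████          ┃       
 ┃█·█··█·█·██·██··█··█··          ┃       
 ┃·····█····█······█·██·          ┃       
 ┃                                ┃       
 ┗━━━━━━━━━━━━━━━━━━━━━━━━━━━━━━━━┛       
                                          
                                          
                                          
                                          
                                          


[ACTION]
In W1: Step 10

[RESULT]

 ┃Gen┃■■■■■■■■■■                     ┃    
 ┃···┃■■■■■■■■■■                     ┃    
 ┃···┃■■■■■■■■■■                     ┃    
 ┃···┃■■■■■■■■■■                     ┃    
 ┃···┃■■■■■■■■■■                     ┃    
 ┃···┃■■■■■■■■■■                     ┃    
 ┃···┗━━━━━━━━━━━━━━━━━━━━━━━━━━━━━━━┛    
 ┃··███······█········██          ┃       
 ┃·█··█····█·██···████··          ┃       
 ┃··███····█···██·████·█          ┃       
 ┃··██·······█·██··███·█          ┃       
 ┃··█·██···█····█·····██          ┃       
 ┃··██·█···██·██········          ┃       
 ┃                                ┃       
 ┗━━━━━━━━━━━━━━━━━━━━━━━━━━━━━━━━┛       
                                          
                                          
                                          
                                          
                                          


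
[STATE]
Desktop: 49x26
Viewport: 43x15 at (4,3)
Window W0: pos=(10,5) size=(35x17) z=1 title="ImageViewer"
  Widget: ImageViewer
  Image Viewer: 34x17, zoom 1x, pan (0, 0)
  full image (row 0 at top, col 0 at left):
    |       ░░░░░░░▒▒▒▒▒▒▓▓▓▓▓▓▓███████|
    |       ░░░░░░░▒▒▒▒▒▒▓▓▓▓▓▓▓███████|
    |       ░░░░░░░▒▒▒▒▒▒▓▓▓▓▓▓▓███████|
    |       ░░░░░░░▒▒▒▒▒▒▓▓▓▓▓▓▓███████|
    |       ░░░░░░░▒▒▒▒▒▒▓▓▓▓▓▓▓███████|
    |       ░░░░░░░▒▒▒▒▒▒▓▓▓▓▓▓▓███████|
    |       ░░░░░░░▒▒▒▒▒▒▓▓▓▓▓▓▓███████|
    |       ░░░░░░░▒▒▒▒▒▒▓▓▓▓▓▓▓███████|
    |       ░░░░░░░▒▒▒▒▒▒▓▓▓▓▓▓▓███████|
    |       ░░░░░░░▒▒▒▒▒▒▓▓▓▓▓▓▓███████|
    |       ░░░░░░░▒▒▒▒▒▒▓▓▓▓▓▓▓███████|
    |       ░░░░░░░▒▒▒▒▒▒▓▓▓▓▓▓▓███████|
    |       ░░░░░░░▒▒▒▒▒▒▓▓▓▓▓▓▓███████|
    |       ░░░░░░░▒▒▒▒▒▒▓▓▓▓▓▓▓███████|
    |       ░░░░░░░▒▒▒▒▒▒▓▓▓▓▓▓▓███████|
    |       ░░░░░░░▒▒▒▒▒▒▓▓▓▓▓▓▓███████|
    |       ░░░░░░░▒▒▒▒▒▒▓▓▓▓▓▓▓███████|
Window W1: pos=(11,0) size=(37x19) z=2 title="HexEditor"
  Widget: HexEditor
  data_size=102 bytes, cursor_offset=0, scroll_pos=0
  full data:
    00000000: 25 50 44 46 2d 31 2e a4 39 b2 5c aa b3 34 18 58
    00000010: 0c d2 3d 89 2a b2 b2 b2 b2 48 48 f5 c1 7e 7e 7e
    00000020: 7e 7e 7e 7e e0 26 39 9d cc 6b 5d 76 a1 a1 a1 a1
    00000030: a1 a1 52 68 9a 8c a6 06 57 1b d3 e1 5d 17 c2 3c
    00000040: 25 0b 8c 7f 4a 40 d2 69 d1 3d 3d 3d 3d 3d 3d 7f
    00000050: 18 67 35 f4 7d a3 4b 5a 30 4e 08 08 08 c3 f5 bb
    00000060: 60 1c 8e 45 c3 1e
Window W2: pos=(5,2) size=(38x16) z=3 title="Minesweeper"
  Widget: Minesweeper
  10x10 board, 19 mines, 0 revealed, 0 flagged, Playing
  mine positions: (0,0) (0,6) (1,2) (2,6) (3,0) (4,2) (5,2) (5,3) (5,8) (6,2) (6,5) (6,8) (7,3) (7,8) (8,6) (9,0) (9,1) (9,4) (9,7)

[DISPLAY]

 ┃ Minesweeper                        ┃a4  
 ┠────────────────────────────────────┨b2  
 ┃■■■■■■■■■■                          ┃9d  
 ┃■■■■■■■■■■                          ┃06  
 ┃■■■■■■■■■■                          ┃69  
 ┃■■■■■■■■■■                          ┃5a  
 ┃■■■■■■■■■■                          ┃    
 ┃■■■■■■■■■■                          ┃    
 ┃■■■■■■■■■■                          ┃    
 ┃■■■■■■■■■■                          ┃    
 ┃■■■■■■■■■■                          ┃    
 ┃■■■■■■■■■■                          ┃    
 ┃                                    ┃    
 ┃                                    ┃    
 ┗━━━━━━━━━━━━━━━━━━━━━━━━━━━━━━━━━━━━┛    


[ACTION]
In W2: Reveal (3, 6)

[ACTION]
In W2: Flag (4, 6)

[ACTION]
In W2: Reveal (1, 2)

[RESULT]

 ┃ Minesweeper                        ┃a4  
 ┠────────────────────────────────────┨b2  
 ┃✹■■■■■✹■■■                          ┃9d  
 ┃■■✹■■■■■■■                          ┃06  
 ┃■■■■■■✹■■■                          ┃69  
 ┃✹■■■■■1■■■                          ┃5a  
 ┃■■✹■■■⚑■■■                          ┃    
 ┃■■✹✹■■■■✹■                          ┃    
 ┃■■✹■■✹■■✹■                          ┃    
 ┃■■■✹■■■■✹■                          ┃    
 ┃■■■■■■✹■■■                          ┃    
 ┃✹✹■■✹■■✹■■                          ┃    
 ┃                                    ┃    
 ┃                                    ┃    
 ┗━━━━━━━━━━━━━━━━━━━━━━━━━━━━━━━━━━━━┛    


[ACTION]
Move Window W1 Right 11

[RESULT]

 ┃ Minesweeper                        ┃ a4 
 ┠────────────────────────────────────┨ b2 
 ┃✹■■■■■✹■■■                          ┃ 9d 
 ┃■■✹■■■■■■■                          ┃ 06 
 ┃■■■■■■✹■■■                          ┃ 69 
 ┃✹■■■■■1■■■                          ┃ 5a 
 ┃■■✹■■■⚑■■■                          ┃    
 ┃■■✹✹■■■■✹■                          ┃    
 ┃■■✹■■✹■■✹■                          ┃    
 ┃■■■✹■■■■✹■                          ┃    
 ┃■■■■■■✹■■■                          ┃    
 ┃✹✹■■✹■■✹■■                          ┃    
 ┃                                    ┃    
 ┃                                    ┃    
 ┗━━━━━━━━━━━━━━━━━━━━━━━━━━━━━━━━━━━━┛    


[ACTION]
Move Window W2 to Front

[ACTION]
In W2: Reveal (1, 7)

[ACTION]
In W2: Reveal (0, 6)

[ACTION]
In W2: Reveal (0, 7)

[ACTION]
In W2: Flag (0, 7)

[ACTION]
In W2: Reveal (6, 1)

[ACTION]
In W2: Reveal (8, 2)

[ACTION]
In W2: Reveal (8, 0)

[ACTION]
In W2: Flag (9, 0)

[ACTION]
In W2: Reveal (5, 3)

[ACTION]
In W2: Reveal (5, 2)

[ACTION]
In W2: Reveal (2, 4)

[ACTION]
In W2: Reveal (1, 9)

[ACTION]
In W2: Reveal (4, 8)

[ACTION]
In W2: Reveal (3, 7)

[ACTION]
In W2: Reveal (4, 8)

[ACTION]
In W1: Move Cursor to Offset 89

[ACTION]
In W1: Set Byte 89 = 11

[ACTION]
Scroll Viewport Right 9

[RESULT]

 Minesweeper                        ┃ a4  ┃
────────────────────────────────────┨ b2  ┃
✹■■■■■✹■■■                          ┃ 9d  ┃
■■✹■■■■■■■                          ┃ 06  ┃
■■■■■■✹■■■                          ┃ 69  ┃
✹■■■■■1■■■                          ┃ 5a  ┃
■■✹■■■⚑■■■                          ┃     ┃
■■✹✹■■■■✹■                          ┃     ┃
■■✹■■✹■■✹■                          ┃     ┃
■■■✹■■■■✹■                          ┃     ┃
■■■■■■✹■■■                          ┃     ┃
✹✹■■✹■■✹■■                          ┃     ┃
                                    ┃     ┃
                                    ┃     ┃
━━━━━━━━━━━━━━━━━━━━━━━━━━━━━━━━━━━━┛     ┃


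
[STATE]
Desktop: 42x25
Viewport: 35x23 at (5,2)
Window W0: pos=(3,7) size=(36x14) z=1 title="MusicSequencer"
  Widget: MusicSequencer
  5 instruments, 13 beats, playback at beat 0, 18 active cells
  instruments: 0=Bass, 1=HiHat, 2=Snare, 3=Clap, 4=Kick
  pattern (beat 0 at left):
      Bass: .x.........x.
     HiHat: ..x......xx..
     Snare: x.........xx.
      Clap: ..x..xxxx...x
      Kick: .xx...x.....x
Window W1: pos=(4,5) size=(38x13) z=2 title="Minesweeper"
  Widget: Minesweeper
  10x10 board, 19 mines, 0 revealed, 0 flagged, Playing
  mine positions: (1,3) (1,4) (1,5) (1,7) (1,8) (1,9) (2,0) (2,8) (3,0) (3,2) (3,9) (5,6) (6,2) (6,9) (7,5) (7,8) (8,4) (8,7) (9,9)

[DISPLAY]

                                   
                                   
                                   
━━━━━━━━━━━━━━━━━━━━━━━━━━━━━━━━━━━
 Minesweeper                       
───────────────────────────────────
■■■■■■■■■■                         
■■■■■■■■■■                         
■■■■■■■■■■                         
■■■■■■■■■■                         
■■■■■■■■■■                         
■■■■■■■■■■                         
■■■■■■■■■■                         
■■■■■■■■■■                         
■■■■■■■■■■                         
━━━━━━━━━━━━━━━━━━━━━━━━━━━━━━━━━━━
                                 ┃ 
                                 ┃ 
━━━━━━━━━━━━━━━━━━━━━━━━━━━━━━━━━┛ 
                                   
                                   
                                   
                                   


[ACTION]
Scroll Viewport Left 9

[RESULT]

                                   
                                   
                                   
    ┏━━━━━━━━━━━━━━━━━━━━━━━━━━━━━━
    ┃ Minesweeper                  
   ┏┠──────────────────────────────
   ┃┃■■■■■■■■■■                    
   ┠┃■■■■■■■■■■                    
   ┃┃■■■■■■■■■■                    
   ┃┃■■■■■■■■■■                    
   ┃┃■■■■■■■■■■                    
   ┃┃■■■■■■■■■■                    
   ┃┃■■■■■■■■■■                    
   ┃┃■■■■■■■■■■                    
   ┃┃■■■■■■■■■■                    
   ┃┗━━━━━━━━━━━━━━━━━━━━━━━━━━━━━━
   ┃                               
   ┃                               
   ┗━━━━━━━━━━━━━━━━━━━━━━━━━━━━━━━
                                   
                                   
                                   
                                   


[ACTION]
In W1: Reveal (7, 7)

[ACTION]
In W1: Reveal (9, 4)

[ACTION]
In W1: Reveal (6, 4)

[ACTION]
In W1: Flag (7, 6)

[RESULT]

                                   
                                   
                                   
    ┏━━━━━━━━━━━━━━━━━━━━━━━━━━━━━━
    ┃ Minesweeper                  
   ┏┠──────────────────────────────
   ┃┃■■■■■■■■■■                    
   ┠┃■■■■■■■■■■                    
   ┃┃■■■■■■■■■■                    
   ┃┃■■■■■■■■■■                    
   ┃┃■■■■■■■■■■                    
   ┃┃■■■■■■■■■■                    
   ┃┃■■■■1■■■■■                    
   ┃┃■■■■■■⚑2■■                    
   ┃┃■■■■■■■■■■                    
   ┃┗━━━━━━━━━━━━━━━━━━━━━━━━━━━━━━
   ┃                               
   ┃                               
   ┗━━━━━━━━━━━━━━━━━━━━━━━━━━━━━━━
                                   
                                   
                                   
                                   


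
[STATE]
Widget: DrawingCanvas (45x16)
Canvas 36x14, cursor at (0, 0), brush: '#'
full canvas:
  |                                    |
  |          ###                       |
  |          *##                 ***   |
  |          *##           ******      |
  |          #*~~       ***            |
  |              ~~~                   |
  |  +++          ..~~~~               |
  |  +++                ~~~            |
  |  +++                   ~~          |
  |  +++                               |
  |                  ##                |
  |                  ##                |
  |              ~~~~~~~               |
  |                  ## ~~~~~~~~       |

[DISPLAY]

+                                            
          ###                                
          *##                 ***            
          *##           ******               
          #*~~       ***                     
              ~~~                            
  +++          ..~~~~                        
  +++                ~~~                     
  +++                   ~~                   
  +++                                        
                  ##                         
                  ##                         
              ~~~~~~~                        
                  ## ~~~~~~~~                
                                             
                                             


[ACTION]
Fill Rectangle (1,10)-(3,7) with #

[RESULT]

+                                            
       ######                                
       ######                 ***            
       ######           ******               
          #*~~       ***                     
              ~~~                            
  +++          ..~~~~                        
  +++                ~~~                     
  +++                   ~~                   
  +++                                        
                  ##                         
                  ##                         
              ~~~~~~~                        
                  ## ~~~~~~~~                
                                             
                                             


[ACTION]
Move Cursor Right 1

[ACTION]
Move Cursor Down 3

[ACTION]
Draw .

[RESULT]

                                             
       ######                                
       ######                 ***            
 .     ######           ******               
          #*~~       ***                     
              ~~~                            
  +++          ..~~~~                        
  +++                ~~~                     
  +++                   ~~                   
  +++                                        
                  ##                         
                  ##                         
              ~~~~~~~                        
                  ## ~~~~~~~~                
                                             
                                             


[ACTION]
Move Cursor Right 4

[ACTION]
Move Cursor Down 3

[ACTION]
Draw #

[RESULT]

                                             
       ######                                
       ######                 ***            
 .     ######           ******               
          #*~~       ***                     
              ~~~                            
  +++#         ..~~~~                        
  +++                ~~~                     
  +++                   ~~                   
  +++                                        
                  ##                         
                  ##                         
              ~~~~~~~                        
                  ## ~~~~~~~~                
                                             
                                             
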